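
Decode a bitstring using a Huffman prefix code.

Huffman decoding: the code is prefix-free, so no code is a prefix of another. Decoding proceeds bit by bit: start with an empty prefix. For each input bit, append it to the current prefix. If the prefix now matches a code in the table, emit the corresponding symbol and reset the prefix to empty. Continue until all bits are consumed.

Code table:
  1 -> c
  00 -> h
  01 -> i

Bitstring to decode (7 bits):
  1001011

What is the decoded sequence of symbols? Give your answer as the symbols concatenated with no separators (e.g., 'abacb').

Bit 0: prefix='1' -> emit 'c', reset
Bit 1: prefix='0' (no match yet)
Bit 2: prefix='00' -> emit 'h', reset
Bit 3: prefix='1' -> emit 'c', reset
Bit 4: prefix='0' (no match yet)
Bit 5: prefix='01' -> emit 'i', reset
Bit 6: prefix='1' -> emit 'c', reset

Answer: chcic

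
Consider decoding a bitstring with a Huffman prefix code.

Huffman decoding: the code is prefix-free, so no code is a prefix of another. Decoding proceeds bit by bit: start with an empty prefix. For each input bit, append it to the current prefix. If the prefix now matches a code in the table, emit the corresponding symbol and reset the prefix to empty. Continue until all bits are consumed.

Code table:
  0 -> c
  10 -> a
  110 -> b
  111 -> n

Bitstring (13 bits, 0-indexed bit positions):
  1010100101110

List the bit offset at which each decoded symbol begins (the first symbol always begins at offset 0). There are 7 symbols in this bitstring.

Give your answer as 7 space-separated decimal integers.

Bit 0: prefix='1' (no match yet)
Bit 1: prefix='10' -> emit 'a', reset
Bit 2: prefix='1' (no match yet)
Bit 3: prefix='10' -> emit 'a', reset
Bit 4: prefix='1' (no match yet)
Bit 5: prefix='10' -> emit 'a', reset
Bit 6: prefix='0' -> emit 'c', reset
Bit 7: prefix='1' (no match yet)
Bit 8: prefix='10' -> emit 'a', reset
Bit 9: prefix='1' (no match yet)
Bit 10: prefix='11' (no match yet)
Bit 11: prefix='111' -> emit 'n', reset
Bit 12: prefix='0' -> emit 'c', reset

Answer: 0 2 4 6 7 9 12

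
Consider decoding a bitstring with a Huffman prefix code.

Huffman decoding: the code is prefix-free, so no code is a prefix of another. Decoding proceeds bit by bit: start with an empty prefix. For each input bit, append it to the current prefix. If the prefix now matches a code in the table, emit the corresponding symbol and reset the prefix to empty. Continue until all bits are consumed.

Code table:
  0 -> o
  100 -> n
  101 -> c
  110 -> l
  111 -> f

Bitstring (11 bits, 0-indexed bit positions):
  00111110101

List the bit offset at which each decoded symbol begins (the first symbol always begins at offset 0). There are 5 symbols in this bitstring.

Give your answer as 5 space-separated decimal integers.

Bit 0: prefix='0' -> emit 'o', reset
Bit 1: prefix='0' -> emit 'o', reset
Bit 2: prefix='1' (no match yet)
Bit 3: prefix='11' (no match yet)
Bit 4: prefix='111' -> emit 'f', reset
Bit 5: prefix='1' (no match yet)
Bit 6: prefix='11' (no match yet)
Bit 7: prefix='110' -> emit 'l', reset
Bit 8: prefix='1' (no match yet)
Bit 9: prefix='10' (no match yet)
Bit 10: prefix='101' -> emit 'c', reset

Answer: 0 1 2 5 8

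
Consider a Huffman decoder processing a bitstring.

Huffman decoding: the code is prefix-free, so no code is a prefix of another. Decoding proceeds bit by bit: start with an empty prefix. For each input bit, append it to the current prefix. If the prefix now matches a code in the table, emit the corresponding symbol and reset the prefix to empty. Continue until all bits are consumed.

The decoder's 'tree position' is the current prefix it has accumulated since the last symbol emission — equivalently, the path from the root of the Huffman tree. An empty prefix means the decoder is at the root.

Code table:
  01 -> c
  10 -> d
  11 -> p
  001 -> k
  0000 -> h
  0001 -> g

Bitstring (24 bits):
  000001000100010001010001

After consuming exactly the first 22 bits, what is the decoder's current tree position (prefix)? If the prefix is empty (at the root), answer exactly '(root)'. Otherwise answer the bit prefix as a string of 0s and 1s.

Bit 0: prefix='0' (no match yet)
Bit 1: prefix='00' (no match yet)
Bit 2: prefix='000' (no match yet)
Bit 3: prefix='0000' -> emit 'h', reset
Bit 4: prefix='0' (no match yet)
Bit 5: prefix='01' -> emit 'c', reset
Bit 6: prefix='0' (no match yet)
Bit 7: prefix='00' (no match yet)
Bit 8: prefix='000' (no match yet)
Bit 9: prefix='0001' -> emit 'g', reset
Bit 10: prefix='0' (no match yet)
Bit 11: prefix='00' (no match yet)
Bit 12: prefix='000' (no match yet)
Bit 13: prefix='0001' -> emit 'g', reset
Bit 14: prefix='0' (no match yet)
Bit 15: prefix='00' (no match yet)
Bit 16: prefix='000' (no match yet)
Bit 17: prefix='0001' -> emit 'g', reset
Bit 18: prefix='0' (no match yet)
Bit 19: prefix='01' -> emit 'c', reset
Bit 20: prefix='0' (no match yet)
Bit 21: prefix='00' (no match yet)

Answer: 00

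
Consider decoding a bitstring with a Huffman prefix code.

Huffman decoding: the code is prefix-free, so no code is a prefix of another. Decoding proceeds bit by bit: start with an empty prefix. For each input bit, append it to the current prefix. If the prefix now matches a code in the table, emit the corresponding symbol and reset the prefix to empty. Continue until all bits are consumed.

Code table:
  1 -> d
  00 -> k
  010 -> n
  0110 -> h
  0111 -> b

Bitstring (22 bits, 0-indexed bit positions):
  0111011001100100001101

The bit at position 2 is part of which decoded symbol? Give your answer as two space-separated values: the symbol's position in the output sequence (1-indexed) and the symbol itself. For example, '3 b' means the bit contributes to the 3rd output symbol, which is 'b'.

Bit 0: prefix='0' (no match yet)
Bit 1: prefix='01' (no match yet)
Bit 2: prefix='011' (no match yet)
Bit 3: prefix='0111' -> emit 'b', reset
Bit 4: prefix='0' (no match yet)
Bit 5: prefix='01' (no match yet)
Bit 6: prefix='011' (no match yet)

Answer: 1 b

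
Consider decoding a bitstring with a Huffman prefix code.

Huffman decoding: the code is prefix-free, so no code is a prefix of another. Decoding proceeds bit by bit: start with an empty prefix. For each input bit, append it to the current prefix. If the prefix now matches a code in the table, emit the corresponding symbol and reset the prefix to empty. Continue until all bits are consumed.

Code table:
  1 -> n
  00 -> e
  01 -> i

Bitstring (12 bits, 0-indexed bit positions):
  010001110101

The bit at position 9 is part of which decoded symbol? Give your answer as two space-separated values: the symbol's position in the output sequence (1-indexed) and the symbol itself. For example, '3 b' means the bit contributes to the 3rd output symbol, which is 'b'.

Bit 0: prefix='0' (no match yet)
Bit 1: prefix='01' -> emit 'i', reset
Bit 2: prefix='0' (no match yet)
Bit 3: prefix='00' -> emit 'e', reset
Bit 4: prefix='0' (no match yet)
Bit 5: prefix='01' -> emit 'i', reset
Bit 6: prefix='1' -> emit 'n', reset
Bit 7: prefix='1' -> emit 'n', reset
Bit 8: prefix='0' (no match yet)
Bit 9: prefix='01' -> emit 'i', reset
Bit 10: prefix='0' (no match yet)
Bit 11: prefix='01' -> emit 'i', reset

Answer: 6 i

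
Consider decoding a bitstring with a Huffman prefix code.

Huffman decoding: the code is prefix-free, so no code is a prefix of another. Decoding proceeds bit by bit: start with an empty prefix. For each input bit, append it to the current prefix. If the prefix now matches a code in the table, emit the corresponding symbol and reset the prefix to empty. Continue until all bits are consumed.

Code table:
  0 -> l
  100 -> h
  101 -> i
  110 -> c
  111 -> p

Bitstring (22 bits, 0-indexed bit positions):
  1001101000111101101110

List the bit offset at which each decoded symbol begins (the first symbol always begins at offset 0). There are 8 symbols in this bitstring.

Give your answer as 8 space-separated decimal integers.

Answer: 0 3 6 9 10 13 16 19

Derivation:
Bit 0: prefix='1' (no match yet)
Bit 1: prefix='10' (no match yet)
Bit 2: prefix='100' -> emit 'h', reset
Bit 3: prefix='1' (no match yet)
Bit 4: prefix='11' (no match yet)
Bit 5: prefix='110' -> emit 'c', reset
Bit 6: prefix='1' (no match yet)
Bit 7: prefix='10' (no match yet)
Bit 8: prefix='100' -> emit 'h', reset
Bit 9: prefix='0' -> emit 'l', reset
Bit 10: prefix='1' (no match yet)
Bit 11: prefix='11' (no match yet)
Bit 12: prefix='111' -> emit 'p', reset
Bit 13: prefix='1' (no match yet)
Bit 14: prefix='10' (no match yet)
Bit 15: prefix='101' -> emit 'i', reset
Bit 16: prefix='1' (no match yet)
Bit 17: prefix='10' (no match yet)
Bit 18: prefix='101' -> emit 'i', reset
Bit 19: prefix='1' (no match yet)
Bit 20: prefix='11' (no match yet)
Bit 21: prefix='110' -> emit 'c', reset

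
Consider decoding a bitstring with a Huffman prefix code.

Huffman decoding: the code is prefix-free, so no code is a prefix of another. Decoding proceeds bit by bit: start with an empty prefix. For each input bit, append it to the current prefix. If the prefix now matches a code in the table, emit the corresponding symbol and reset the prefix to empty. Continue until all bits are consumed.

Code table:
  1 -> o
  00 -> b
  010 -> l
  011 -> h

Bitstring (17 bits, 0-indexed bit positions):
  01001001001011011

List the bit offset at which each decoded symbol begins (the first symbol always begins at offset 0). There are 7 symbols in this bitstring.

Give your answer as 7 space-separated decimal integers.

Answer: 0 3 6 9 12 13 14

Derivation:
Bit 0: prefix='0' (no match yet)
Bit 1: prefix='01' (no match yet)
Bit 2: prefix='010' -> emit 'l', reset
Bit 3: prefix='0' (no match yet)
Bit 4: prefix='01' (no match yet)
Bit 5: prefix='010' -> emit 'l', reset
Bit 6: prefix='0' (no match yet)
Bit 7: prefix='01' (no match yet)
Bit 8: prefix='010' -> emit 'l', reset
Bit 9: prefix='0' (no match yet)
Bit 10: prefix='01' (no match yet)
Bit 11: prefix='010' -> emit 'l', reset
Bit 12: prefix='1' -> emit 'o', reset
Bit 13: prefix='1' -> emit 'o', reset
Bit 14: prefix='0' (no match yet)
Bit 15: prefix='01' (no match yet)
Bit 16: prefix='011' -> emit 'h', reset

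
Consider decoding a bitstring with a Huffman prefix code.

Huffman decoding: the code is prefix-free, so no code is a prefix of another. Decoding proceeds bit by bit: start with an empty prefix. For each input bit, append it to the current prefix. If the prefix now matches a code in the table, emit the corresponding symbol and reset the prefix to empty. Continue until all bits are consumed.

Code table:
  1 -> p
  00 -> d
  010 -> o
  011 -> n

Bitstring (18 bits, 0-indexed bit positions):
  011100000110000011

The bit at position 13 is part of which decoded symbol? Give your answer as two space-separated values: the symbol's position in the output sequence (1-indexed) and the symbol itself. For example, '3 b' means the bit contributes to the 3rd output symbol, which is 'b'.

Answer: 7 d

Derivation:
Bit 0: prefix='0' (no match yet)
Bit 1: prefix='01' (no match yet)
Bit 2: prefix='011' -> emit 'n', reset
Bit 3: prefix='1' -> emit 'p', reset
Bit 4: prefix='0' (no match yet)
Bit 5: prefix='00' -> emit 'd', reset
Bit 6: prefix='0' (no match yet)
Bit 7: prefix='00' -> emit 'd', reset
Bit 8: prefix='0' (no match yet)
Bit 9: prefix='01' (no match yet)
Bit 10: prefix='011' -> emit 'n', reset
Bit 11: prefix='0' (no match yet)
Bit 12: prefix='00' -> emit 'd', reset
Bit 13: prefix='0' (no match yet)
Bit 14: prefix='00' -> emit 'd', reset
Bit 15: prefix='0' (no match yet)
Bit 16: prefix='01' (no match yet)
Bit 17: prefix='011' -> emit 'n', reset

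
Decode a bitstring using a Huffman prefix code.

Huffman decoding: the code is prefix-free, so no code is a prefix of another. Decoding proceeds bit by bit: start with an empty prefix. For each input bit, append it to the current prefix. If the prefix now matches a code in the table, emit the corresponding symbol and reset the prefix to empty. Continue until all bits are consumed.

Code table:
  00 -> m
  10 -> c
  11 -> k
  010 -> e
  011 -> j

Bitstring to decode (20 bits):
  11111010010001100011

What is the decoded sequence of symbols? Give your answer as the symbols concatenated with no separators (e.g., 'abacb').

Answer: kkccemkmj

Derivation:
Bit 0: prefix='1' (no match yet)
Bit 1: prefix='11' -> emit 'k', reset
Bit 2: prefix='1' (no match yet)
Bit 3: prefix='11' -> emit 'k', reset
Bit 4: prefix='1' (no match yet)
Bit 5: prefix='10' -> emit 'c', reset
Bit 6: prefix='1' (no match yet)
Bit 7: prefix='10' -> emit 'c', reset
Bit 8: prefix='0' (no match yet)
Bit 9: prefix='01' (no match yet)
Bit 10: prefix='010' -> emit 'e', reset
Bit 11: prefix='0' (no match yet)
Bit 12: prefix='00' -> emit 'm', reset
Bit 13: prefix='1' (no match yet)
Bit 14: prefix='11' -> emit 'k', reset
Bit 15: prefix='0' (no match yet)
Bit 16: prefix='00' -> emit 'm', reset
Bit 17: prefix='0' (no match yet)
Bit 18: prefix='01' (no match yet)
Bit 19: prefix='011' -> emit 'j', reset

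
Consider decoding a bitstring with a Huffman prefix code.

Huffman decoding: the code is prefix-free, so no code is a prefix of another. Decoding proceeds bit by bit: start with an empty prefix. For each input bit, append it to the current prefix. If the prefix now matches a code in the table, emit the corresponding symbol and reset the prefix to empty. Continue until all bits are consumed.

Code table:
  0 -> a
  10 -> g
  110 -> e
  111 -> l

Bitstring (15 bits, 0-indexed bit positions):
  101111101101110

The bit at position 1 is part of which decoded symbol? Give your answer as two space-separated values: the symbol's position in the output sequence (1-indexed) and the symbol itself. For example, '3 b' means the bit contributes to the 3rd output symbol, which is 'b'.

Answer: 1 g

Derivation:
Bit 0: prefix='1' (no match yet)
Bit 1: prefix='10' -> emit 'g', reset
Bit 2: prefix='1' (no match yet)
Bit 3: prefix='11' (no match yet)
Bit 4: prefix='111' -> emit 'l', reset
Bit 5: prefix='1' (no match yet)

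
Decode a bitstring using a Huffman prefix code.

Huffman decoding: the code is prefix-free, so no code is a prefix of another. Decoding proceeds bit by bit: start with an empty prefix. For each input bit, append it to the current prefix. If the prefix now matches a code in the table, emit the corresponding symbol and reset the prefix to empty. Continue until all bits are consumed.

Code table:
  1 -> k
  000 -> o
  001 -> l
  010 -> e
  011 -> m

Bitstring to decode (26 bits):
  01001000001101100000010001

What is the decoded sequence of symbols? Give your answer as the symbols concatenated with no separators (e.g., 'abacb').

Bit 0: prefix='0' (no match yet)
Bit 1: prefix='01' (no match yet)
Bit 2: prefix='010' -> emit 'e', reset
Bit 3: prefix='0' (no match yet)
Bit 4: prefix='01' (no match yet)
Bit 5: prefix='010' -> emit 'e', reset
Bit 6: prefix='0' (no match yet)
Bit 7: prefix='00' (no match yet)
Bit 8: prefix='000' -> emit 'o', reset
Bit 9: prefix='0' (no match yet)
Bit 10: prefix='01' (no match yet)
Bit 11: prefix='011' -> emit 'm', reset
Bit 12: prefix='0' (no match yet)
Bit 13: prefix='01' (no match yet)
Bit 14: prefix='011' -> emit 'm', reset
Bit 15: prefix='0' (no match yet)
Bit 16: prefix='00' (no match yet)
Bit 17: prefix='000' -> emit 'o', reset
Bit 18: prefix='0' (no match yet)
Bit 19: prefix='00' (no match yet)
Bit 20: prefix='000' -> emit 'o', reset
Bit 21: prefix='1' -> emit 'k', reset
Bit 22: prefix='0' (no match yet)
Bit 23: prefix='00' (no match yet)
Bit 24: prefix='000' -> emit 'o', reset
Bit 25: prefix='1' -> emit 'k', reset

Answer: eeommookok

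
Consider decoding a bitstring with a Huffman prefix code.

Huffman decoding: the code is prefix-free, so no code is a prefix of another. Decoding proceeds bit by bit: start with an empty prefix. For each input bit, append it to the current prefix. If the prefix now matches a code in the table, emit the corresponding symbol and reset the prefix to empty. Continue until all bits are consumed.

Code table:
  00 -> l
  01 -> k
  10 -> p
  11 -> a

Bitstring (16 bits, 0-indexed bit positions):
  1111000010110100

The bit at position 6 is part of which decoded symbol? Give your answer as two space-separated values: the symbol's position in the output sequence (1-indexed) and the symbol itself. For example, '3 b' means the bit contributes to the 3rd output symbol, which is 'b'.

Answer: 4 l

Derivation:
Bit 0: prefix='1' (no match yet)
Bit 1: prefix='11' -> emit 'a', reset
Bit 2: prefix='1' (no match yet)
Bit 3: prefix='11' -> emit 'a', reset
Bit 4: prefix='0' (no match yet)
Bit 5: prefix='00' -> emit 'l', reset
Bit 6: prefix='0' (no match yet)
Bit 7: prefix='00' -> emit 'l', reset
Bit 8: prefix='1' (no match yet)
Bit 9: prefix='10' -> emit 'p', reset
Bit 10: prefix='1' (no match yet)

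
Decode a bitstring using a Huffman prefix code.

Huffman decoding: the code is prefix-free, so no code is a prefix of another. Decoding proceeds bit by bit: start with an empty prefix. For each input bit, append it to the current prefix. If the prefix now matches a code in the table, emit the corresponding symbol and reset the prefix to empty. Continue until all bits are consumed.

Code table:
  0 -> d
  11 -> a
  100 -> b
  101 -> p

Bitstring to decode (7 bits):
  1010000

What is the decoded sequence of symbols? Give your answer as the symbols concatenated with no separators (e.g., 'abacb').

Bit 0: prefix='1' (no match yet)
Bit 1: prefix='10' (no match yet)
Bit 2: prefix='101' -> emit 'p', reset
Bit 3: prefix='0' -> emit 'd', reset
Bit 4: prefix='0' -> emit 'd', reset
Bit 5: prefix='0' -> emit 'd', reset
Bit 6: prefix='0' -> emit 'd', reset

Answer: pdddd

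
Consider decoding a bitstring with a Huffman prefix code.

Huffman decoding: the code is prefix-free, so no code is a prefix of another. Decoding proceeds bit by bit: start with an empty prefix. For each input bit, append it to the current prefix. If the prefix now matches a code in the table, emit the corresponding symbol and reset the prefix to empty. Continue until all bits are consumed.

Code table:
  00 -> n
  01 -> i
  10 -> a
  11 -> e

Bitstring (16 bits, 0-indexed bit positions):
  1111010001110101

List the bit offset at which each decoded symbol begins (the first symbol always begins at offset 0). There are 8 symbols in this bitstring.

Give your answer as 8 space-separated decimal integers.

Answer: 0 2 4 6 8 10 12 14

Derivation:
Bit 0: prefix='1' (no match yet)
Bit 1: prefix='11' -> emit 'e', reset
Bit 2: prefix='1' (no match yet)
Bit 3: prefix='11' -> emit 'e', reset
Bit 4: prefix='0' (no match yet)
Bit 5: prefix='01' -> emit 'i', reset
Bit 6: prefix='0' (no match yet)
Bit 7: prefix='00' -> emit 'n', reset
Bit 8: prefix='0' (no match yet)
Bit 9: prefix='01' -> emit 'i', reset
Bit 10: prefix='1' (no match yet)
Bit 11: prefix='11' -> emit 'e', reset
Bit 12: prefix='0' (no match yet)
Bit 13: prefix='01' -> emit 'i', reset
Bit 14: prefix='0' (no match yet)
Bit 15: prefix='01' -> emit 'i', reset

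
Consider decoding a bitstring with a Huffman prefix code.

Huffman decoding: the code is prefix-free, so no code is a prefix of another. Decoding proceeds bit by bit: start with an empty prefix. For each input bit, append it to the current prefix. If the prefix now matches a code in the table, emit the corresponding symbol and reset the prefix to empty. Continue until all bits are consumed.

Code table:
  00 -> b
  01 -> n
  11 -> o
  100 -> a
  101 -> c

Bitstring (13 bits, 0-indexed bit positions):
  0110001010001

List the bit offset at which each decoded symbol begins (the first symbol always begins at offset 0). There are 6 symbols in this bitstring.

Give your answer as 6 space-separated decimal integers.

Bit 0: prefix='0' (no match yet)
Bit 1: prefix='01' -> emit 'n', reset
Bit 2: prefix='1' (no match yet)
Bit 3: prefix='10' (no match yet)
Bit 4: prefix='100' -> emit 'a', reset
Bit 5: prefix='0' (no match yet)
Bit 6: prefix='01' -> emit 'n', reset
Bit 7: prefix='0' (no match yet)
Bit 8: prefix='01' -> emit 'n', reset
Bit 9: prefix='0' (no match yet)
Bit 10: prefix='00' -> emit 'b', reset
Bit 11: prefix='0' (no match yet)
Bit 12: prefix='01' -> emit 'n', reset

Answer: 0 2 5 7 9 11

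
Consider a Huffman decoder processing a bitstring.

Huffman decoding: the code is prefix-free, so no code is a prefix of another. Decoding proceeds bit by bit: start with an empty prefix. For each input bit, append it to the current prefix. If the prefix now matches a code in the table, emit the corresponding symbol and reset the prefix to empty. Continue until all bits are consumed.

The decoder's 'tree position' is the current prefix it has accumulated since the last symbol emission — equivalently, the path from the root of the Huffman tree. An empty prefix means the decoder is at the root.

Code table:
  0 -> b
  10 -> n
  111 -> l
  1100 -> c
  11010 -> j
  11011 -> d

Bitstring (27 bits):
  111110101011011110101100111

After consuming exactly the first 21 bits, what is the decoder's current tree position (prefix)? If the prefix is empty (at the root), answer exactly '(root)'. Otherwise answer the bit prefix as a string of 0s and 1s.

Answer: 1

Derivation:
Bit 0: prefix='1' (no match yet)
Bit 1: prefix='11' (no match yet)
Bit 2: prefix='111' -> emit 'l', reset
Bit 3: prefix='1' (no match yet)
Bit 4: prefix='11' (no match yet)
Bit 5: prefix='110' (no match yet)
Bit 6: prefix='1101' (no match yet)
Bit 7: prefix='11010' -> emit 'j', reset
Bit 8: prefix='1' (no match yet)
Bit 9: prefix='10' -> emit 'n', reset
Bit 10: prefix='1' (no match yet)
Bit 11: prefix='11' (no match yet)
Bit 12: prefix='110' (no match yet)
Bit 13: prefix='1101' (no match yet)
Bit 14: prefix='11011' -> emit 'd', reset
Bit 15: prefix='1' (no match yet)
Bit 16: prefix='11' (no match yet)
Bit 17: prefix='110' (no match yet)
Bit 18: prefix='1101' (no match yet)
Bit 19: prefix='11010' -> emit 'j', reset
Bit 20: prefix='1' (no match yet)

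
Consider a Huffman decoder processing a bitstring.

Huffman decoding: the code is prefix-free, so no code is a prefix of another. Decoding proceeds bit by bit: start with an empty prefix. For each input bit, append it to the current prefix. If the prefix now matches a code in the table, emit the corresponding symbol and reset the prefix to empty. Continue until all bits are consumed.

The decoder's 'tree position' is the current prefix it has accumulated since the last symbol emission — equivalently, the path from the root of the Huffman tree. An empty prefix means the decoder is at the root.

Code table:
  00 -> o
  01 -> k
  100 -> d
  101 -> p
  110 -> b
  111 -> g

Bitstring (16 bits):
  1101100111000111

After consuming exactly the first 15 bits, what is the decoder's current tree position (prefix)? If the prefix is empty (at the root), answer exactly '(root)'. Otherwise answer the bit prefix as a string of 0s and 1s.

Bit 0: prefix='1' (no match yet)
Bit 1: prefix='11' (no match yet)
Bit 2: prefix='110' -> emit 'b', reset
Bit 3: prefix='1' (no match yet)
Bit 4: prefix='11' (no match yet)
Bit 5: prefix='110' -> emit 'b', reset
Bit 6: prefix='0' (no match yet)
Bit 7: prefix='01' -> emit 'k', reset
Bit 8: prefix='1' (no match yet)
Bit 9: prefix='11' (no match yet)
Bit 10: prefix='110' -> emit 'b', reset
Bit 11: prefix='0' (no match yet)
Bit 12: prefix='00' -> emit 'o', reset
Bit 13: prefix='1' (no match yet)
Bit 14: prefix='11' (no match yet)

Answer: 11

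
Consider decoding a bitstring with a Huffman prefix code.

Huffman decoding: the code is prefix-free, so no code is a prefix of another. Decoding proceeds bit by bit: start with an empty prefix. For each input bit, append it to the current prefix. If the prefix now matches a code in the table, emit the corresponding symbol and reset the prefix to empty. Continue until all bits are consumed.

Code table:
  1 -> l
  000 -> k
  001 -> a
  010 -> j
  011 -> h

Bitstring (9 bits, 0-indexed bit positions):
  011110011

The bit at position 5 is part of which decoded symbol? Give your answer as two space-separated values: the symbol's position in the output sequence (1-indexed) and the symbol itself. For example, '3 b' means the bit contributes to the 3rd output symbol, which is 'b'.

Answer: 4 a

Derivation:
Bit 0: prefix='0' (no match yet)
Bit 1: prefix='01' (no match yet)
Bit 2: prefix='011' -> emit 'h', reset
Bit 3: prefix='1' -> emit 'l', reset
Bit 4: prefix='1' -> emit 'l', reset
Bit 5: prefix='0' (no match yet)
Bit 6: prefix='00' (no match yet)
Bit 7: prefix='001' -> emit 'a', reset
Bit 8: prefix='1' -> emit 'l', reset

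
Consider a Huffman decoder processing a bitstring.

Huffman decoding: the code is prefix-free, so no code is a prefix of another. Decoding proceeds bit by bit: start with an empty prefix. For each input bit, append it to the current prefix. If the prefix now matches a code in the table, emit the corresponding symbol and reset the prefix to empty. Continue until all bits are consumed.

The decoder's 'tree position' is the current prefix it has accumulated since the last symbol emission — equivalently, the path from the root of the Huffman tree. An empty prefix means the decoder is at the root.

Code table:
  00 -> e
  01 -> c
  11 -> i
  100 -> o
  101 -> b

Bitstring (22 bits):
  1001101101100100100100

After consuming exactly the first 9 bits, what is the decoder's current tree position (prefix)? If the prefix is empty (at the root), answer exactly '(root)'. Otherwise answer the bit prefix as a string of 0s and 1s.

Bit 0: prefix='1' (no match yet)
Bit 1: prefix='10' (no match yet)
Bit 2: prefix='100' -> emit 'o', reset
Bit 3: prefix='1' (no match yet)
Bit 4: prefix='11' -> emit 'i', reset
Bit 5: prefix='0' (no match yet)
Bit 6: prefix='01' -> emit 'c', reset
Bit 7: prefix='1' (no match yet)
Bit 8: prefix='10' (no match yet)

Answer: 10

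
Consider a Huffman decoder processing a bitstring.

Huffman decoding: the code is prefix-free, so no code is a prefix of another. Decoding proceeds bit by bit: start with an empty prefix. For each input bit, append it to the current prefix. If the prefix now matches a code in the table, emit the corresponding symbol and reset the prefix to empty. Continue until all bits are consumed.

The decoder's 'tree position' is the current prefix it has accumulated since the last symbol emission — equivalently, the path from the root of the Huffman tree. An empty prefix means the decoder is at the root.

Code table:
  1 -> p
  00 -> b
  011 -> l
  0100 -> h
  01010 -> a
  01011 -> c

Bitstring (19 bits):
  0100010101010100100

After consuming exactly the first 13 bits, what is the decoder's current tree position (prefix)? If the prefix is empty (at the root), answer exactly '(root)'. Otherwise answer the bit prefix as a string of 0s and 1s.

Bit 0: prefix='0' (no match yet)
Bit 1: prefix='01' (no match yet)
Bit 2: prefix='010' (no match yet)
Bit 3: prefix='0100' -> emit 'h', reset
Bit 4: prefix='0' (no match yet)
Bit 5: prefix='01' (no match yet)
Bit 6: prefix='010' (no match yet)
Bit 7: prefix='0101' (no match yet)
Bit 8: prefix='01010' -> emit 'a', reset
Bit 9: prefix='1' -> emit 'p', reset
Bit 10: prefix='0' (no match yet)
Bit 11: prefix='01' (no match yet)
Bit 12: prefix='010' (no match yet)

Answer: 010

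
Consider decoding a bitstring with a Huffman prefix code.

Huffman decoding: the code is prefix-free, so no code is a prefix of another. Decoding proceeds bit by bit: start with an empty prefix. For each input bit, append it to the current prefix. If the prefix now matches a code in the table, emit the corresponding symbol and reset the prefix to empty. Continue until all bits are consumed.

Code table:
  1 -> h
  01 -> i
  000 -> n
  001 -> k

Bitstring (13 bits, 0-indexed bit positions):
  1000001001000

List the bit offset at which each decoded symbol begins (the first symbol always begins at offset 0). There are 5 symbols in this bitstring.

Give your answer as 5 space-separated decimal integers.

Bit 0: prefix='1' -> emit 'h', reset
Bit 1: prefix='0' (no match yet)
Bit 2: prefix='00' (no match yet)
Bit 3: prefix='000' -> emit 'n', reset
Bit 4: prefix='0' (no match yet)
Bit 5: prefix='00' (no match yet)
Bit 6: prefix='001' -> emit 'k', reset
Bit 7: prefix='0' (no match yet)
Bit 8: prefix='00' (no match yet)
Bit 9: prefix='001' -> emit 'k', reset
Bit 10: prefix='0' (no match yet)
Bit 11: prefix='00' (no match yet)
Bit 12: prefix='000' -> emit 'n', reset

Answer: 0 1 4 7 10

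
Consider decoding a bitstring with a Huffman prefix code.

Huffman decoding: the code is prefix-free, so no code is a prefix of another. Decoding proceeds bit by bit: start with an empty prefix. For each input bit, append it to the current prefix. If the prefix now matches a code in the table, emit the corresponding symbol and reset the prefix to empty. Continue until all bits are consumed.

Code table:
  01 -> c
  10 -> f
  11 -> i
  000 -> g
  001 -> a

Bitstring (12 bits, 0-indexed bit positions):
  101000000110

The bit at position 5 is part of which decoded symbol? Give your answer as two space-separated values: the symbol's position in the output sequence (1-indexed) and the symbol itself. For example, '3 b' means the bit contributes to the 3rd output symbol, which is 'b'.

Bit 0: prefix='1' (no match yet)
Bit 1: prefix='10' -> emit 'f', reset
Bit 2: prefix='1' (no match yet)
Bit 3: prefix='10' -> emit 'f', reset
Bit 4: prefix='0' (no match yet)
Bit 5: prefix='00' (no match yet)
Bit 6: prefix='000' -> emit 'g', reset
Bit 7: prefix='0' (no match yet)
Bit 8: prefix='00' (no match yet)
Bit 9: prefix='001' -> emit 'a', reset

Answer: 3 g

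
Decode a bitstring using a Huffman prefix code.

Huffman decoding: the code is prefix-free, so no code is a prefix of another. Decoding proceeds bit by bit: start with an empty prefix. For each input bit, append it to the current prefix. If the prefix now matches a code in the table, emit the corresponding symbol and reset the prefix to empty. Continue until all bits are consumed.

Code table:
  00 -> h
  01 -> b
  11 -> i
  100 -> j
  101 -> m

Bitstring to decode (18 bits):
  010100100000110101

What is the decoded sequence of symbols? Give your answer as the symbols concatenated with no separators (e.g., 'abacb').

Answer: bbhjhbmb

Derivation:
Bit 0: prefix='0' (no match yet)
Bit 1: prefix='01' -> emit 'b', reset
Bit 2: prefix='0' (no match yet)
Bit 3: prefix='01' -> emit 'b', reset
Bit 4: prefix='0' (no match yet)
Bit 5: prefix='00' -> emit 'h', reset
Bit 6: prefix='1' (no match yet)
Bit 7: prefix='10' (no match yet)
Bit 8: prefix='100' -> emit 'j', reset
Bit 9: prefix='0' (no match yet)
Bit 10: prefix='00' -> emit 'h', reset
Bit 11: prefix='0' (no match yet)
Bit 12: prefix='01' -> emit 'b', reset
Bit 13: prefix='1' (no match yet)
Bit 14: prefix='10' (no match yet)
Bit 15: prefix='101' -> emit 'm', reset
Bit 16: prefix='0' (no match yet)
Bit 17: prefix='01' -> emit 'b', reset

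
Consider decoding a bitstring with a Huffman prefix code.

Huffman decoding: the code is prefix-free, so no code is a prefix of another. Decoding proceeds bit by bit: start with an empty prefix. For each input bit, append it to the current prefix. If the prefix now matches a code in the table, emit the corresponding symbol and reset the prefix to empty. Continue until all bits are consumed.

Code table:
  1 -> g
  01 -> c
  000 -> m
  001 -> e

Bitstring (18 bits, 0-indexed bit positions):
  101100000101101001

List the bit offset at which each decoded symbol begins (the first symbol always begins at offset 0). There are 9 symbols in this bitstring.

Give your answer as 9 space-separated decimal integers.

Bit 0: prefix='1' -> emit 'g', reset
Bit 1: prefix='0' (no match yet)
Bit 2: prefix='01' -> emit 'c', reset
Bit 3: prefix='1' -> emit 'g', reset
Bit 4: prefix='0' (no match yet)
Bit 5: prefix='00' (no match yet)
Bit 6: prefix='000' -> emit 'm', reset
Bit 7: prefix='0' (no match yet)
Bit 8: prefix='00' (no match yet)
Bit 9: prefix='001' -> emit 'e', reset
Bit 10: prefix='0' (no match yet)
Bit 11: prefix='01' -> emit 'c', reset
Bit 12: prefix='1' -> emit 'g', reset
Bit 13: prefix='0' (no match yet)
Bit 14: prefix='01' -> emit 'c', reset
Bit 15: prefix='0' (no match yet)
Bit 16: prefix='00' (no match yet)
Bit 17: prefix='001' -> emit 'e', reset

Answer: 0 1 3 4 7 10 12 13 15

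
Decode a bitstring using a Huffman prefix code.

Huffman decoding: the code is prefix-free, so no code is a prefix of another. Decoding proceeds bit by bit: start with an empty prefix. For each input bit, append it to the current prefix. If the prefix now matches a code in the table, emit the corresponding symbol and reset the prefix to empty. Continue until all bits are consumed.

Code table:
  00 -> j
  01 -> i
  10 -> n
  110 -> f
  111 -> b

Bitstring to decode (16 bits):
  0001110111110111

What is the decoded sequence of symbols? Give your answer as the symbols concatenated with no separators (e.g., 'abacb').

Answer: jifbfb

Derivation:
Bit 0: prefix='0' (no match yet)
Bit 1: prefix='00' -> emit 'j', reset
Bit 2: prefix='0' (no match yet)
Bit 3: prefix='01' -> emit 'i', reset
Bit 4: prefix='1' (no match yet)
Bit 5: prefix='11' (no match yet)
Bit 6: prefix='110' -> emit 'f', reset
Bit 7: prefix='1' (no match yet)
Bit 8: prefix='11' (no match yet)
Bit 9: prefix='111' -> emit 'b', reset
Bit 10: prefix='1' (no match yet)
Bit 11: prefix='11' (no match yet)
Bit 12: prefix='110' -> emit 'f', reset
Bit 13: prefix='1' (no match yet)
Bit 14: prefix='11' (no match yet)
Bit 15: prefix='111' -> emit 'b', reset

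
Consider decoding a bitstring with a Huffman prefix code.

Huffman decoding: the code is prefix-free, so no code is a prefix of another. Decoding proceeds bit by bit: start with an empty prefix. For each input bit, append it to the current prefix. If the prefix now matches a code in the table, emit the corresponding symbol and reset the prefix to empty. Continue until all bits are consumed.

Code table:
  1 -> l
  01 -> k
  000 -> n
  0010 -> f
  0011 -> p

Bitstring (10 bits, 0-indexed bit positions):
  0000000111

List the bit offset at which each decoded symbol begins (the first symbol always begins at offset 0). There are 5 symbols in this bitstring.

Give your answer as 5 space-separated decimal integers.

Answer: 0 3 6 8 9

Derivation:
Bit 0: prefix='0' (no match yet)
Bit 1: prefix='00' (no match yet)
Bit 2: prefix='000' -> emit 'n', reset
Bit 3: prefix='0' (no match yet)
Bit 4: prefix='00' (no match yet)
Bit 5: prefix='000' -> emit 'n', reset
Bit 6: prefix='0' (no match yet)
Bit 7: prefix='01' -> emit 'k', reset
Bit 8: prefix='1' -> emit 'l', reset
Bit 9: prefix='1' -> emit 'l', reset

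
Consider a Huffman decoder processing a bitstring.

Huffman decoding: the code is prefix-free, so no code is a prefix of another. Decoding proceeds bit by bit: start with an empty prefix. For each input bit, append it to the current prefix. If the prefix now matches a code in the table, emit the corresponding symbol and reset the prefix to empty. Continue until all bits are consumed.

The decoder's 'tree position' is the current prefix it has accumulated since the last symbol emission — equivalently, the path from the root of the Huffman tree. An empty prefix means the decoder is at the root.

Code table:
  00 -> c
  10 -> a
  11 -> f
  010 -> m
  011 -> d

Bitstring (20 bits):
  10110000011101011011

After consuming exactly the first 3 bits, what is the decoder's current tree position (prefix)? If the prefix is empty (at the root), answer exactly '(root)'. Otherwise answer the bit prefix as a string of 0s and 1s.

Answer: 1

Derivation:
Bit 0: prefix='1' (no match yet)
Bit 1: prefix='10' -> emit 'a', reset
Bit 2: prefix='1' (no match yet)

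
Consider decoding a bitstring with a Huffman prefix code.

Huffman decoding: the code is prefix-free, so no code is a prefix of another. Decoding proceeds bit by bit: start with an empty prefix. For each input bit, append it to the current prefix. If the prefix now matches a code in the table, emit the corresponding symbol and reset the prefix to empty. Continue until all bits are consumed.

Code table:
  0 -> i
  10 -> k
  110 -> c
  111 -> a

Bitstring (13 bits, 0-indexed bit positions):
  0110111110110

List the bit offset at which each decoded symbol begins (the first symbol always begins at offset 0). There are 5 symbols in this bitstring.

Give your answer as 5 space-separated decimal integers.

Answer: 0 1 4 7 10

Derivation:
Bit 0: prefix='0' -> emit 'i', reset
Bit 1: prefix='1' (no match yet)
Bit 2: prefix='11' (no match yet)
Bit 3: prefix='110' -> emit 'c', reset
Bit 4: prefix='1' (no match yet)
Bit 5: prefix='11' (no match yet)
Bit 6: prefix='111' -> emit 'a', reset
Bit 7: prefix='1' (no match yet)
Bit 8: prefix='11' (no match yet)
Bit 9: prefix='110' -> emit 'c', reset
Bit 10: prefix='1' (no match yet)
Bit 11: prefix='11' (no match yet)
Bit 12: prefix='110' -> emit 'c', reset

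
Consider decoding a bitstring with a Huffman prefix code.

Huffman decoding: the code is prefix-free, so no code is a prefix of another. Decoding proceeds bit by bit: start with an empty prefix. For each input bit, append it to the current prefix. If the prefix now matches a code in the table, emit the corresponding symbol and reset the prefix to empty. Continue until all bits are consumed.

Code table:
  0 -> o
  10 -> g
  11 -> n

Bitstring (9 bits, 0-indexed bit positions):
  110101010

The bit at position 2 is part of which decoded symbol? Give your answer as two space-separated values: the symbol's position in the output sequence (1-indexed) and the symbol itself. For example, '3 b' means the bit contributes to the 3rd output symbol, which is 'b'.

Answer: 2 o

Derivation:
Bit 0: prefix='1' (no match yet)
Bit 1: prefix='11' -> emit 'n', reset
Bit 2: prefix='0' -> emit 'o', reset
Bit 3: prefix='1' (no match yet)
Bit 4: prefix='10' -> emit 'g', reset
Bit 5: prefix='1' (no match yet)
Bit 6: prefix='10' -> emit 'g', reset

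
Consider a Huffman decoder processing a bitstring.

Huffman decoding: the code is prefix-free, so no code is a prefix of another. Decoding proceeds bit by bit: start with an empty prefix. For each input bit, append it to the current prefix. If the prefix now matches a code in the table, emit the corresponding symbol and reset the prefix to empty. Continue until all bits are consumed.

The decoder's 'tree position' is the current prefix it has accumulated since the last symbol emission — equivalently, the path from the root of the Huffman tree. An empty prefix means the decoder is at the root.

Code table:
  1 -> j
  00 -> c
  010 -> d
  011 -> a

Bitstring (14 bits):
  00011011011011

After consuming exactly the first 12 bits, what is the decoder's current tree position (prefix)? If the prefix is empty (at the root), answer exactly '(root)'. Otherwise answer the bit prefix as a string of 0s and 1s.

Answer: 0

Derivation:
Bit 0: prefix='0' (no match yet)
Bit 1: prefix='00' -> emit 'c', reset
Bit 2: prefix='0' (no match yet)
Bit 3: prefix='01' (no match yet)
Bit 4: prefix='011' -> emit 'a', reset
Bit 5: prefix='0' (no match yet)
Bit 6: prefix='01' (no match yet)
Bit 7: prefix='011' -> emit 'a', reset
Bit 8: prefix='0' (no match yet)
Bit 9: prefix='01' (no match yet)
Bit 10: prefix='011' -> emit 'a', reset
Bit 11: prefix='0' (no match yet)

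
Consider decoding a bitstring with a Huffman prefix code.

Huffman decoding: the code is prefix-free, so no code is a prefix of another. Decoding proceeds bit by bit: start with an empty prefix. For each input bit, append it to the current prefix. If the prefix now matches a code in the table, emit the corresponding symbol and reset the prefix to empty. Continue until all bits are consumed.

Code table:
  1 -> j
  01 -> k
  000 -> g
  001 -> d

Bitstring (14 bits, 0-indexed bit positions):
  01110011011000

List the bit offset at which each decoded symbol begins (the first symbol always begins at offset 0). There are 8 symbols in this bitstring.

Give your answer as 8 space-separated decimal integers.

Answer: 0 2 3 4 7 8 10 11

Derivation:
Bit 0: prefix='0' (no match yet)
Bit 1: prefix='01' -> emit 'k', reset
Bit 2: prefix='1' -> emit 'j', reset
Bit 3: prefix='1' -> emit 'j', reset
Bit 4: prefix='0' (no match yet)
Bit 5: prefix='00' (no match yet)
Bit 6: prefix='001' -> emit 'd', reset
Bit 7: prefix='1' -> emit 'j', reset
Bit 8: prefix='0' (no match yet)
Bit 9: prefix='01' -> emit 'k', reset
Bit 10: prefix='1' -> emit 'j', reset
Bit 11: prefix='0' (no match yet)
Bit 12: prefix='00' (no match yet)
Bit 13: prefix='000' -> emit 'g', reset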